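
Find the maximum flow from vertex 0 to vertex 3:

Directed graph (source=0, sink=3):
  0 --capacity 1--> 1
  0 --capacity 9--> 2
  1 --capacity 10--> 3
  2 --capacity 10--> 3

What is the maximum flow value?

Computing max flow:
  Flow on (0->1): 1/1
  Flow on (0->2): 9/9
  Flow on (1->3): 1/10
  Flow on (2->3): 9/10
Maximum flow = 10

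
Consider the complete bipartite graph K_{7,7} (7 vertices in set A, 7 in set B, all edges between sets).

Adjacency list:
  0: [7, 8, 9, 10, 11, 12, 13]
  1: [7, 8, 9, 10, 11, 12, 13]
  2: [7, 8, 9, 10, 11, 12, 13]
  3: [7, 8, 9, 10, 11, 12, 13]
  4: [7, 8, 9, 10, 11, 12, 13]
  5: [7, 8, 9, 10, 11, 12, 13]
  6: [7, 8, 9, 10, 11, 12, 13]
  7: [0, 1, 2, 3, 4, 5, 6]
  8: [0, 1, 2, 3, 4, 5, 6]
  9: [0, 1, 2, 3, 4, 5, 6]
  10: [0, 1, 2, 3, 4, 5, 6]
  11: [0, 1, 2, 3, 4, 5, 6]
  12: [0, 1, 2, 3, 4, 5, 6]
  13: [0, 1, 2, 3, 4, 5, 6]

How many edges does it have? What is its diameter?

K_{7,7} has 7 * 7 = 49 edges.
Any vertex reaches any opposite-side vertex in 1 step; same-side vertices reach in 2 steps via any opposite-side vertex.
Diameter = 2.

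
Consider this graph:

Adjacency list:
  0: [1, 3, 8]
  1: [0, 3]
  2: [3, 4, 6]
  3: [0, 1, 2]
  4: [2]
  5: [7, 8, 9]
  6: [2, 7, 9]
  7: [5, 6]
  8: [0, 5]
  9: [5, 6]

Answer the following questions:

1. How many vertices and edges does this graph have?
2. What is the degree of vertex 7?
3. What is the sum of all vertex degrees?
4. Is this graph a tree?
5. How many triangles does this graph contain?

Count: 10 vertices, 12 edges.
Vertex 7 has neighbors [5, 6], degree = 2.
Handshaking lemma: 2 * 12 = 24.
A tree on 10 vertices has 9 edges. This graph has 12 edges (3 extra). Not a tree.
Number of triangles = 1.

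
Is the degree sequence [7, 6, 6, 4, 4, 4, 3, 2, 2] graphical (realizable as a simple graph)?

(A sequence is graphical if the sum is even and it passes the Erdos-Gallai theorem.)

Sum of degrees = 38. Sum is even and passes Erdos-Gallai. The sequence IS graphical.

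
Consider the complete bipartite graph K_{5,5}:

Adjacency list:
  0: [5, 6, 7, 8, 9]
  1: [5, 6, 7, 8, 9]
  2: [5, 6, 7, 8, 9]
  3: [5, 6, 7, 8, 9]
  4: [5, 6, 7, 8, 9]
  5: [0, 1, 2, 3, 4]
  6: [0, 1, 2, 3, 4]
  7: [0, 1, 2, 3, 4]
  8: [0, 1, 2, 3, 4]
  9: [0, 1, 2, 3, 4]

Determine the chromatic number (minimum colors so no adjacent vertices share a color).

K_{5,5} is bipartite: vertices split into two independent sets of size 5 and 5.
Color one set 0, the other 1. No adjacent vertices share a color.
Chromatic number = 2.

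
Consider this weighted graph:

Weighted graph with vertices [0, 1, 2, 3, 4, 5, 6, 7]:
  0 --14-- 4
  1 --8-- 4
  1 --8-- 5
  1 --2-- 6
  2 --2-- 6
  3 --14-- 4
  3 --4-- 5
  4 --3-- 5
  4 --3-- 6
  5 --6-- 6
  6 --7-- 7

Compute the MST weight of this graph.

Applying Kruskal's algorithm (sort edges by weight, add if no cycle):
  Add (1,6) w=2
  Add (2,6) w=2
  Add (4,6) w=3
  Add (4,5) w=3
  Add (3,5) w=4
  Skip (5,6) w=6 (creates cycle)
  Add (6,7) w=7
  Skip (1,4) w=8 (creates cycle)
  Skip (1,5) w=8 (creates cycle)
  Add (0,4) w=14
  Skip (3,4) w=14 (creates cycle)
MST weight = 35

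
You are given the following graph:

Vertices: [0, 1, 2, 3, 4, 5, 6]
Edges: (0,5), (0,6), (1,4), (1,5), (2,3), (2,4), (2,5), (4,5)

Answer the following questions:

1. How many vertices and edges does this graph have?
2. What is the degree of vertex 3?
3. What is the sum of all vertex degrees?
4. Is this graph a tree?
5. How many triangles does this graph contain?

Count: 7 vertices, 8 edges.
Vertex 3 has neighbors [2], degree = 1.
Handshaking lemma: 2 * 8 = 16.
A tree on 7 vertices has 6 edges. This graph has 8 edges (2 extra). Not a tree.
Number of triangles = 2.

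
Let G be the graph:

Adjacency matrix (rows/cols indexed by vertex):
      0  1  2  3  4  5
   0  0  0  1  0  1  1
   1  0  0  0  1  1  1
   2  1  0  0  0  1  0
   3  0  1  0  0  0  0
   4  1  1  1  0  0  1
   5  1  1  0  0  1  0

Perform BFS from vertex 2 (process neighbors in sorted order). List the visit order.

BFS from vertex 2 (neighbors processed in ascending order):
Visit order: 2, 0, 4, 5, 1, 3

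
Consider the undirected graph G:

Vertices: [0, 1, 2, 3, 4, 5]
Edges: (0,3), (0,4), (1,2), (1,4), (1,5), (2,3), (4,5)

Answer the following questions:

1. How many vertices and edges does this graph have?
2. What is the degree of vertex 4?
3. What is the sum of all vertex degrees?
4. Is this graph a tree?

Count: 6 vertices, 7 edges.
Vertex 4 has neighbors [0, 1, 5], degree = 3.
Handshaking lemma: 2 * 7 = 14.
A tree on 6 vertices has 5 edges. This graph has 7 edges (2 extra). Not a tree.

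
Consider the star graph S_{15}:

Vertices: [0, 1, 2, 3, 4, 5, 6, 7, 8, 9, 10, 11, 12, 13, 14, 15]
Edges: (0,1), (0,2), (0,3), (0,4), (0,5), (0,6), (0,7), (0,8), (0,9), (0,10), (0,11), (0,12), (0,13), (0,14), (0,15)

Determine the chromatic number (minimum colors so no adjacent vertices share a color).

S_{15} has one hub adjacent to 15 leaves; leaves are pairwise non-adjacent.
Color the hub 0 and every leaf 1.
Chromatic number = 2.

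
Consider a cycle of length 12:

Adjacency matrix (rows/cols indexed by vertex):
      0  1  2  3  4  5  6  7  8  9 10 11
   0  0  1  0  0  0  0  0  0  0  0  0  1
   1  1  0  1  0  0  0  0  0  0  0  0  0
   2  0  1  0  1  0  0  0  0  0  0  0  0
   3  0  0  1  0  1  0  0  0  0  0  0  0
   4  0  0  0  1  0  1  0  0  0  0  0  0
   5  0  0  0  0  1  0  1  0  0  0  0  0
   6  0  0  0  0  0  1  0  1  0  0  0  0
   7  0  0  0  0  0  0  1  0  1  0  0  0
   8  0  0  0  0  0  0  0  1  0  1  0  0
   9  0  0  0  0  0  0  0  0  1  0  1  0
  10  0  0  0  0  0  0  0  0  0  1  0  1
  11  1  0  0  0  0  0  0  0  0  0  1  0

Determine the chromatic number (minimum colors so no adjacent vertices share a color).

This is an even cycle (C_12). Even cycles are bipartite.
Chromatic number = 2.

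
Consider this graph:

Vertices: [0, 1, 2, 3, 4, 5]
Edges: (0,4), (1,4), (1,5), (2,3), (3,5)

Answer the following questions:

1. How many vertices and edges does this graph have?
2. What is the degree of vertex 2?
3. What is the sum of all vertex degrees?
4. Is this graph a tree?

Count: 6 vertices, 5 edges.
Vertex 2 has neighbors [3], degree = 1.
Handshaking lemma: 2 * 5 = 10.
A graph is a tree iff it is connected and has exactly n-1 edges. This graph is connected (all 6 vertices in one component) and has 6-1 = 5 edges. It is a tree.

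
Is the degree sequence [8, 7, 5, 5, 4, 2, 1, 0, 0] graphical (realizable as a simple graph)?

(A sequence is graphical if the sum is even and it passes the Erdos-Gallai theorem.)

Sum of degrees = 32. Sum is even but fails Erdos-Gallai. The sequence is NOT graphical.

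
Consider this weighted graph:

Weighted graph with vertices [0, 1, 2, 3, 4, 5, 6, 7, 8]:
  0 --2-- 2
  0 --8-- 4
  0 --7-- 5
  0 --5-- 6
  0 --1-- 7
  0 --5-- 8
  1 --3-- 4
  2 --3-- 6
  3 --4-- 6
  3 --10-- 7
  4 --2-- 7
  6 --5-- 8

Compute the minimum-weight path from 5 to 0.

Using Dijkstra's algorithm from vertex 5:
Shortest path: 5 -> 0
Total weight: 7 = 7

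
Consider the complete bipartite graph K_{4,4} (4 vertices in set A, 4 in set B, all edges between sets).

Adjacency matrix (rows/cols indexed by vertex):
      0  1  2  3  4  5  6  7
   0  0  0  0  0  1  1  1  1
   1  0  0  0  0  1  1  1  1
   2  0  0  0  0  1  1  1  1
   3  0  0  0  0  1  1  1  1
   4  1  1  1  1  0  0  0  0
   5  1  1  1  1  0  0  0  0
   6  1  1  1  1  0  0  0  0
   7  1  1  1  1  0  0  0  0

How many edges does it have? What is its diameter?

K_{4,4} has 4 * 4 = 16 edges.
Any vertex reaches any opposite-side vertex in 1 step; same-side vertices reach in 2 steps via any opposite-side vertex.
Diameter = 2.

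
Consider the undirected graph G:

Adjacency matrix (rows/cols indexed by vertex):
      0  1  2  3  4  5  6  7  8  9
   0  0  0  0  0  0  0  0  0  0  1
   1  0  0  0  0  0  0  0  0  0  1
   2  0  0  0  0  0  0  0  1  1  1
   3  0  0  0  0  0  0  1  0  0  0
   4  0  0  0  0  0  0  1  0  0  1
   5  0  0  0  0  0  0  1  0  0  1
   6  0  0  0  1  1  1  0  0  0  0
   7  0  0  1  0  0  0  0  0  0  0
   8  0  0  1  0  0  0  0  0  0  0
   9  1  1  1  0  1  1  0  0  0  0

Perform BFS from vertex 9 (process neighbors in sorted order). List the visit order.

BFS from vertex 9 (neighbors processed in ascending order):
Visit order: 9, 0, 1, 2, 4, 5, 7, 8, 6, 3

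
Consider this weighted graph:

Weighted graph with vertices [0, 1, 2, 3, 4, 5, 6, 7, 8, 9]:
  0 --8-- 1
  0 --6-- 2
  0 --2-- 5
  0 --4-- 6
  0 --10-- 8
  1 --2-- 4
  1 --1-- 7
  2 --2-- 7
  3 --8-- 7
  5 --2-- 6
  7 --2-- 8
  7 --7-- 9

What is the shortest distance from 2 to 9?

Using Dijkstra's algorithm from vertex 2:
Shortest path: 2 -> 7 -> 9
Total weight: 2 + 7 = 9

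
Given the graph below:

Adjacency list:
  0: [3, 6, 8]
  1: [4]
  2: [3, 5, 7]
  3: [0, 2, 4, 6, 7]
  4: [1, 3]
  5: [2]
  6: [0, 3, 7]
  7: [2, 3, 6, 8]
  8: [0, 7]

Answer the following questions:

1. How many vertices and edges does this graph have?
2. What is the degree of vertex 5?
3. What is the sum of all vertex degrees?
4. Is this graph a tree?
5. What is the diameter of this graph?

Count: 9 vertices, 12 edges.
Vertex 5 has neighbors [2], degree = 1.
Handshaking lemma: 2 * 12 = 24.
A tree on 9 vertices has 8 edges. This graph has 12 edges (4 extra). Not a tree.
Diameter (longest shortest path) = 4.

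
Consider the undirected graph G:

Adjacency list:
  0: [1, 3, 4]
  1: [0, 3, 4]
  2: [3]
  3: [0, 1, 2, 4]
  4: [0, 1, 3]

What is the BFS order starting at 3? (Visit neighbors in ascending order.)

BFS from vertex 3 (neighbors processed in ascending order):
Visit order: 3, 0, 1, 2, 4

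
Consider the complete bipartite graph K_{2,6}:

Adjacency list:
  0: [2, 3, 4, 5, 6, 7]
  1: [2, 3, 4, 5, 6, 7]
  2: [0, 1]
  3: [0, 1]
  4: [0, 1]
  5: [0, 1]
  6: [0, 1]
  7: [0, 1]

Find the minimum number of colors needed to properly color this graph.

K_{2,6} is bipartite: vertices split into two independent sets of size 2 and 6.
Color one set 0, the other 1. No adjacent vertices share a color.
Chromatic number = 2.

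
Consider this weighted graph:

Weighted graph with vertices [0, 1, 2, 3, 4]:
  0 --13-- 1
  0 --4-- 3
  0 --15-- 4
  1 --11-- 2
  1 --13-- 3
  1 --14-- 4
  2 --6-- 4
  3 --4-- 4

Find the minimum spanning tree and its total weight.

Applying Kruskal's algorithm (sort edges by weight, add if no cycle):
  Add (0,3) w=4
  Add (3,4) w=4
  Add (2,4) w=6
  Add (1,2) w=11
  Skip (0,1) w=13 (creates cycle)
  Skip (1,3) w=13 (creates cycle)
  Skip (1,4) w=14 (creates cycle)
  Skip (0,4) w=15 (creates cycle)
MST weight = 25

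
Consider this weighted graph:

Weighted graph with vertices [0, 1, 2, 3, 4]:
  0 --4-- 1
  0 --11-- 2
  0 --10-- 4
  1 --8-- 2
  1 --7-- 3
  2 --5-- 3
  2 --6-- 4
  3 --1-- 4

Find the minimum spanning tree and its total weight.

Applying Kruskal's algorithm (sort edges by weight, add if no cycle):
  Add (3,4) w=1
  Add (0,1) w=4
  Add (2,3) w=5
  Skip (2,4) w=6 (creates cycle)
  Add (1,3) w=7
  Skip (1,2) w=8 (creates cycle)
  Skip (0,4) w=10 (creates cycle)
  Skip (0,2) w=11 (creates cycle)
MST weight = 17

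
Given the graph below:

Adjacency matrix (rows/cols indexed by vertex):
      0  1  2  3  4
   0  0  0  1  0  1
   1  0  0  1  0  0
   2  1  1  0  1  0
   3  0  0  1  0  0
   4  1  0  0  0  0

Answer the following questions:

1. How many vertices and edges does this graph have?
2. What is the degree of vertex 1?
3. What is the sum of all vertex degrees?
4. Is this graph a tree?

Count: 5 vertices, 4 edges.
Vertex 1 has neighbors [2], degree = 1.
Handshaking lemma: 2 * 4 = 8.
A graph is a tree iff it is connected and has exactly n-1 edges. This graph is connected (all 5 vertices in one component) and has 5-1 = 4 edges. It is a tree.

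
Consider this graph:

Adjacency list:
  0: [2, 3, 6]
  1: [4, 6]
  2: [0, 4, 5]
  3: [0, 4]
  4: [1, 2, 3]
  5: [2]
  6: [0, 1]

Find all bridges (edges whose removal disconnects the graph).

A bridge is an edge whose removal increases the number of connected components.
Bridges found: (2,5)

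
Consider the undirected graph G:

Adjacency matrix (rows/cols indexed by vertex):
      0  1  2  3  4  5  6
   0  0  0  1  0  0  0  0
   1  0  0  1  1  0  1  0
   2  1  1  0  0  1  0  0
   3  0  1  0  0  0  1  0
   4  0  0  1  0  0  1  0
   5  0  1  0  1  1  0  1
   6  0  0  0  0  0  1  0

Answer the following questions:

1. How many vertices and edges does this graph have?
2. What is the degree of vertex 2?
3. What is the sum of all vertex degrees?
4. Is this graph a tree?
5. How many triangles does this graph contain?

Count: 7 vertices, 8 edges.
Vertex 2 has neighbors [0, 1, 4], degree = 3.
Handshaking lemma: 2 * 8 = 16.
A tree on 7 vertices has 6 edges. This graph has 8 edges (2 extra). Not a tree.
Number of triangles = 1.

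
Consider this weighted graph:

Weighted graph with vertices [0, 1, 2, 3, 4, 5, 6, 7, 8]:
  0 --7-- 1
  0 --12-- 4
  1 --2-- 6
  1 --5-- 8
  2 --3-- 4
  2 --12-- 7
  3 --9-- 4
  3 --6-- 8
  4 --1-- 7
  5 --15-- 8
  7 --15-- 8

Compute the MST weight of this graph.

Applying Kruskal's algorithm (sort edges by weight, add if no cycle):
  Add (4,7) w=1
  Add (1,6) w=2
  Add (2,4) w=3
  Add (1,8) w=5
  Add (3,8) w=6
  Add (0,1) w=7
  Add (3,4) w=9
  Skip (0,4) w=12 (creates cycle)
  Skip (2,7) w=12 (creates cycle)
  Add (5,8) w=15
  Skip (7,8) w=15 (creates cycle)
MST weight = 48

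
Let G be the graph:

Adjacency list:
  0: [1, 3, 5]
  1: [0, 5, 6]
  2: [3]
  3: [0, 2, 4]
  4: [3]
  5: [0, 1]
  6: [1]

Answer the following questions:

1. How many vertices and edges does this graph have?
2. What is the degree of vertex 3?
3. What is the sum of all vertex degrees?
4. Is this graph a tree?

Count: 7 vertices, 7 edges.
Vertex 3 has neighbors [0, 2, 4], degree = 3.
Handshaking lemma: 2 * 7 = 14.
A tree on 7 vertices has 6 edges. This graph has 7 edges (1 extra). Not a tree.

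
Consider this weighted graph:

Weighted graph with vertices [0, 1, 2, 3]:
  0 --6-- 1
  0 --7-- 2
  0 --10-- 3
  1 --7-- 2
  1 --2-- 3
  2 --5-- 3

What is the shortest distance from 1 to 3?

Using Dijkstra's algorithm from vertex 1:
Shortest path: 1 -> 3
Total weight: 2 = 2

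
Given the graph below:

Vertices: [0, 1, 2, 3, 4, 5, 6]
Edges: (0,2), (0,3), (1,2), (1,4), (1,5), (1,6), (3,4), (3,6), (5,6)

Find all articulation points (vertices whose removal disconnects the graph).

No articulation points. The graph is biconnected.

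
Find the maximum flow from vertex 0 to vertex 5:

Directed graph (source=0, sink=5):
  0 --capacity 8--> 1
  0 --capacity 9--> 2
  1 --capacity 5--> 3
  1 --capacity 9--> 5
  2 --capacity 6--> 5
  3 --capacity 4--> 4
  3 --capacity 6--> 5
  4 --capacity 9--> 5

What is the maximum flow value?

Computing max flow:
  Flow on (0->1): 8/8
  Flow on (0->2): 6/9
  Flow on (1->5): 8/9
  Flow on (2->5): 6/6
Maximum flow = 14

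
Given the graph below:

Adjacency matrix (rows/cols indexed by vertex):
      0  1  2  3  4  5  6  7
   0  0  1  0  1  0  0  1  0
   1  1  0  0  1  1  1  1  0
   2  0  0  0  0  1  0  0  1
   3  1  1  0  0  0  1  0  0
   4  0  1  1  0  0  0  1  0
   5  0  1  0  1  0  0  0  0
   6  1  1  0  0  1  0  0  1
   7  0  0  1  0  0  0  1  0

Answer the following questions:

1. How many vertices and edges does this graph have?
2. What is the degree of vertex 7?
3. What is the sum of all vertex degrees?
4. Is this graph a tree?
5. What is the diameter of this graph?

Count: 8 vertices, 12 edges.
Vertex 7 has neighbors [2, 6], degree = 2.
Handshaking lemma: 2 * 12 = 24.
A tree on 8 vertices has 7 edges. This graph has 12 edges (5 extra). Not a tree.
Diameter (longest shortest path) = 3.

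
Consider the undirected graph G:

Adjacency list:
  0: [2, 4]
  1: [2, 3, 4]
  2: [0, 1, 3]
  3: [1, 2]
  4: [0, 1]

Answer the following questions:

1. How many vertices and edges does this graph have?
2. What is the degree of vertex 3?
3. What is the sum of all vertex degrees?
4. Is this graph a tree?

Count: 5 vertices, 6 edges.
Vertex 3 has neighbors [1, 2], degree = 2.
Handshaking lemma: 2 * 6 = 12.
A tree on 5 vertices has 4 edges. This graph has 6 edges (2 extra). Not a tree.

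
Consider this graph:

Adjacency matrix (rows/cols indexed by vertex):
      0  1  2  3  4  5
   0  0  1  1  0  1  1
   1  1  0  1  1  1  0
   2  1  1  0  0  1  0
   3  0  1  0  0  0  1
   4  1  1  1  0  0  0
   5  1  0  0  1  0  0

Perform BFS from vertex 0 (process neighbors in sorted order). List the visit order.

BFS from vertex 0 (neighbors processed in ascending order):
Visit order: 0, 1, 2, 4, 5, 3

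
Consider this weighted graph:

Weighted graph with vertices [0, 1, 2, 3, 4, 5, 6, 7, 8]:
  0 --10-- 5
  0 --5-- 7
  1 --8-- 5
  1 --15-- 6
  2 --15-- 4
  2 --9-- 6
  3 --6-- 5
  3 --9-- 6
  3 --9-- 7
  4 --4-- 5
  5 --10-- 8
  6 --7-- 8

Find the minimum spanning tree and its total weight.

Applying Kruskal's algorithm (sort edges by weight, add if no cycle):
  Add (4,5) w=4
  Add (0,7) w=5
  Add (3,5) w=6
  Add (6,8) w=7
  Add (1,5) w=8
  Add (2,6) w=9
  Add (3,7) w=9
  Add (3,6) w=9
  Skip (0,5) w=10 (creates cycle)
  Skip (5,8) w=10 (creates cycle)
  Skip (1,6) w=15 (creates cycle)
  Skip (2,4) w=15 (creates cycle)
MST weight = 57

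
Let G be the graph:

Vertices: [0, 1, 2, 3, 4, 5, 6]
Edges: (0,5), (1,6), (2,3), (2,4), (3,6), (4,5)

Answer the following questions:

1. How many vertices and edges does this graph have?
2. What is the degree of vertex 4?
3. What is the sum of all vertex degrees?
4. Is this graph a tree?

Count: 7 vertices, 6 edges.
Vertex 4 has neighbors [2, 5], degree = 2.
Handshaking lemma: 2 * 6 = 12.
A graph is a tree iff it is connected and has exactly n-1 edges. This graph is connected (all 7 vertices in one component) and has 7-1 = 6 edges. It is a tree.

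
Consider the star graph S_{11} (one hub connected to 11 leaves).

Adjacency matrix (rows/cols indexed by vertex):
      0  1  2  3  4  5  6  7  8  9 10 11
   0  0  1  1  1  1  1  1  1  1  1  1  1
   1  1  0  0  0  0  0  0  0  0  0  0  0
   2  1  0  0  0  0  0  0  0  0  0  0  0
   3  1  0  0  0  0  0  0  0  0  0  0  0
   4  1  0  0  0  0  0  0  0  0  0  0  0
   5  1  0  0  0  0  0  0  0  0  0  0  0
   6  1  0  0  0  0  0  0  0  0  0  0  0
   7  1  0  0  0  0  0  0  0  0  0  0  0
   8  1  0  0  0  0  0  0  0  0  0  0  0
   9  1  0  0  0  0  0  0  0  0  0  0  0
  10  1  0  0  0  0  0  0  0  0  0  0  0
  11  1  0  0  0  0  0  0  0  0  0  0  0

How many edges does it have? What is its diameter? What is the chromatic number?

Star graph S_{11}: the hub connects to all 11 leaves.
Edges = 11.
Diameter = 2 (any leaf to hub is 1, leaf to leaf through hub is 2).
Star graphs are bipartite (hub vs leaves), so chromatic number = 2.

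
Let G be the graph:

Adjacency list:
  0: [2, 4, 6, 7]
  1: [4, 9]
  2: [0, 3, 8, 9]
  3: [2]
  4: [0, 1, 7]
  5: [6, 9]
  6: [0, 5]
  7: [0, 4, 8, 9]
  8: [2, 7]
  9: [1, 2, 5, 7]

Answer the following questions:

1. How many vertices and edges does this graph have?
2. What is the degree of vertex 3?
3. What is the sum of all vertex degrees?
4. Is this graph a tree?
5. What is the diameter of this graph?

Count: 10 vertices, 14 edges.
Vertex 3 has neighbors [2], degree = 1.
Handshaking lemma: 2 * 14 = 28.
A tree on 10 vertices has 9 edges. This graph has 14 edges (5 extra). Not a tree.
Diameter (longest shortest path) = 3.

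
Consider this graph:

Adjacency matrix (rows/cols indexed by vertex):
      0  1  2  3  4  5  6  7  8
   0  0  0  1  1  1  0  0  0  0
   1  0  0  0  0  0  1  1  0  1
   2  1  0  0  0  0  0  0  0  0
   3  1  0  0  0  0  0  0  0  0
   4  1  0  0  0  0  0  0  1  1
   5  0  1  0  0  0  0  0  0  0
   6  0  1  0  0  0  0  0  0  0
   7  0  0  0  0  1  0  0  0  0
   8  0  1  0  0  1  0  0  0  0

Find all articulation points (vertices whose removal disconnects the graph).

An articulation point is a vertex whose removal disconnects the graph.
Articulation points: [0, 1, 4, 8]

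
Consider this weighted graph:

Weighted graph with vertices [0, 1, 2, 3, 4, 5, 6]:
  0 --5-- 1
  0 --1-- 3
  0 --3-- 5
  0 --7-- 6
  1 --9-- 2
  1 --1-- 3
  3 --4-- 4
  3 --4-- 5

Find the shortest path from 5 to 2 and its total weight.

Using Dijkstra's algorithm from vertex 5:
Shortest path: 5 -> 3 -> 1 -> 2
Total weight: 4 + 1 + 9 = 14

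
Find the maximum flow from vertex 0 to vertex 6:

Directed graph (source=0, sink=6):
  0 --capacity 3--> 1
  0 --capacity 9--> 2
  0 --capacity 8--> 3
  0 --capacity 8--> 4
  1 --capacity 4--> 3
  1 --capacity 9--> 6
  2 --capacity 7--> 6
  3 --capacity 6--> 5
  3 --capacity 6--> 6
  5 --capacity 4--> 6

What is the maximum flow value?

Computing max flow:
  Flow on (0->1): 3/3
  Flow on (0->2): 7/9
  Flow on (0->3): 8/8
  Flow on (1->6): 3/9
  Flow on (2->6): 7/7
  Flow on (3->5): 2/6
  Flow on (3->6): 6/6
  Flow on (5->6): 2/4
Maximum flow = 18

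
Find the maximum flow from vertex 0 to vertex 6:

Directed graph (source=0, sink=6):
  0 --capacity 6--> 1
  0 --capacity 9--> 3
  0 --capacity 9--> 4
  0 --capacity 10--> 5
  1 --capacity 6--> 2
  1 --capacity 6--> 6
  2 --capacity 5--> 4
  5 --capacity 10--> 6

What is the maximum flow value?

Computing max flow:
  Flow on (0->1): 6/6
  Flow on (0->5): 10/10
  Flow on (1->6): 6/6
  Flow on (5->6): 10/10
Maximum flow = 16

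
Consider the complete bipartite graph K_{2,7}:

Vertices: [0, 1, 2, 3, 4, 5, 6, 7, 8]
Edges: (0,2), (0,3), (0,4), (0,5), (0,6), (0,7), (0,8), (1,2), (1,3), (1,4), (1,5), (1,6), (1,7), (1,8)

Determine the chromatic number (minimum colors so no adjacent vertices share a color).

K_{2,7} is bipartite: vertices split into two independent sets of size 2 and 7.
Color one set 0, the other 1. No adjacent vertices share a color.
Chromatic number = 2.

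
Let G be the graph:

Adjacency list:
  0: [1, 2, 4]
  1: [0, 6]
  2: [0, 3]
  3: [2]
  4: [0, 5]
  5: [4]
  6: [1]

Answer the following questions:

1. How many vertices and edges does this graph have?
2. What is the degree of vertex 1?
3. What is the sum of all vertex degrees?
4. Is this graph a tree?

Count: 7 vertices, 6 edges.
Vertex 1 has neighbors [0, 6], degree = 2.
Handshaking lemma: 2 * 6 = 12.
A graph is a tree iff it is connected and has exactly n-1 edges. This graph is connected (all 7 vertices in one component) and has 7-1 = 6 edges. It is a tree.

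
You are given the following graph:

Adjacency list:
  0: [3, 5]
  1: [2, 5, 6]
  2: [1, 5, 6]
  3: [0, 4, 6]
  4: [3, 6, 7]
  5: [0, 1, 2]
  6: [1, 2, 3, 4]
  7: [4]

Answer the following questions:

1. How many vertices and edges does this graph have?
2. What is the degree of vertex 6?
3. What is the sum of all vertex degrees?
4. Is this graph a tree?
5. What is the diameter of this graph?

Count: 8 vertices, 11 edges.
Vertex 6 has neighbors [1, 2, 3, 4], degree = 4.
Handshaking lemma: 2 * 11 = 22.
A tree on 8 vertices has 7 edges. This graph has 11 edges (4 extra). Not a tree.
Diameter (longest shortest path) = 4.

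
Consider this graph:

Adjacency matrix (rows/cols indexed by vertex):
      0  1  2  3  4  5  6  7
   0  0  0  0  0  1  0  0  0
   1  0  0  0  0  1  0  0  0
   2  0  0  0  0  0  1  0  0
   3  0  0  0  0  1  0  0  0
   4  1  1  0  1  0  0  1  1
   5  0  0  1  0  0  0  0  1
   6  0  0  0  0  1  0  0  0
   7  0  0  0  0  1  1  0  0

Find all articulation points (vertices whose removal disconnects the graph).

An articulation point is a vertex whose removal disconnects the graph.
Articulation points: [4, 5, 7]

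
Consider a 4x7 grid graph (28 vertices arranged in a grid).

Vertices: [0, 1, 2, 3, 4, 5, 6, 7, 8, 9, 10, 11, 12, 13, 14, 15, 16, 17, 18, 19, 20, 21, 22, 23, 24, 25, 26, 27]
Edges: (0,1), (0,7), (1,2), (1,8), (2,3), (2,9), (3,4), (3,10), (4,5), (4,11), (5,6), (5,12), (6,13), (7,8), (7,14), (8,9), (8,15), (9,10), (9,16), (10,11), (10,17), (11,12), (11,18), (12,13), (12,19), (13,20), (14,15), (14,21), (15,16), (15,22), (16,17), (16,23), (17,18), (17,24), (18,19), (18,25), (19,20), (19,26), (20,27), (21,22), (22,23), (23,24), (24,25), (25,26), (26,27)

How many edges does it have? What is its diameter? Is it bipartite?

A 4x7 grid has 21 vertical edges and 24 horizontal edges.
Total edges = 21 + 24 = 45.
Diameter = (4-1) + (7-1) = 9 (corner to opposite corner).
Grid graphs are bipartite (checkerboard coloring).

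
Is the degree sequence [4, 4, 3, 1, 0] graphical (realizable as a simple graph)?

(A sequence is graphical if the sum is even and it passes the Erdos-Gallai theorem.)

Sum of degrees = 12. Sum is even but fails Erdos-Gallai. The sequence is NOT graphical.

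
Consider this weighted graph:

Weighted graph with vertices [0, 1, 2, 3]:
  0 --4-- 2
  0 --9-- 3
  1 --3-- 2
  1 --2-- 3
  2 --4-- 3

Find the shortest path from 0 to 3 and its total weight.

Using Dijkstra's algorithm from vertex 0:
Shortest path: 0 -> 2 -> 3
Total weight: 4 + 4 = 8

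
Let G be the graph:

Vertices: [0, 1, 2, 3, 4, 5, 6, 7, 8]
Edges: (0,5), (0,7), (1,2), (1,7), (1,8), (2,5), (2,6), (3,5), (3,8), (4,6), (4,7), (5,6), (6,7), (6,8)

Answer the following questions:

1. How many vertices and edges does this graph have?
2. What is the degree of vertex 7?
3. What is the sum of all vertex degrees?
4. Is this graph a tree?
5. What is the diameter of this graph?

Count: 9 vertices, 14 edges.
Vertex 7 has neighbors [0, 1, 4, 6], degree = 4.
Handshaking lemma: 2 * 14 = 28.
A tree on 9 vertices has 8 edges. This graph has 14 edges (6 extra). Not a tree.
Diameter (longest shortest path) = 3.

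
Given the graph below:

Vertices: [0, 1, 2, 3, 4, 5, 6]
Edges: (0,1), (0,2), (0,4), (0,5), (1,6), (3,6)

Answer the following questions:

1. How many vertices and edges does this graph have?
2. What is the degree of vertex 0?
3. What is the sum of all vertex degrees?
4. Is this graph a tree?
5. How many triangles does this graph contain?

Count: 7 vertices, 6 edges.
Vertex 0 has neighbors [1, 2, 4, 5], degree = 4.
Handshaking lemma: 2 * 6 = 12.
A graph is a tree iff it is connected and has exactly n-1 edges. This graph is connected (all 7 vertices in one component) and has 7-1 = 6 edges. It is a tree.
Number of triangles = 0.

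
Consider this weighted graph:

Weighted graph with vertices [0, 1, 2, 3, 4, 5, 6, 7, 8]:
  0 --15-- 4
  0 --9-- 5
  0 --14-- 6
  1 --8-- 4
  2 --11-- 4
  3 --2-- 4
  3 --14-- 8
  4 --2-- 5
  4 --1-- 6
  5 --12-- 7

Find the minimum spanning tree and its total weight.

Applying Kruskal's algorithm (sort edges by weight, add if no cycle):
  Add (4,6) w=1
  Add (3,4) w=2
  Add (4,5) w=2
  Add (1,4) w=8
  Add (0,5) w=9
  Add (2,4) w=11
  Add (5,7) w=12
  Skip (0,6) w=14 (creates cycle)
  Add (3,8) w=14
  Skip (0,4) w=15 (creates cycle)
MST weight = 59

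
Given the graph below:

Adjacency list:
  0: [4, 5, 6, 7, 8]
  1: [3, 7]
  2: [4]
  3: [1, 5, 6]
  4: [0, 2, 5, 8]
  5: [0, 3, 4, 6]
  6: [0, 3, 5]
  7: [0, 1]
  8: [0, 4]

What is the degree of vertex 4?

Vertex 4 has neighbors [0, 2, 5, 8], so deg(4) = 4.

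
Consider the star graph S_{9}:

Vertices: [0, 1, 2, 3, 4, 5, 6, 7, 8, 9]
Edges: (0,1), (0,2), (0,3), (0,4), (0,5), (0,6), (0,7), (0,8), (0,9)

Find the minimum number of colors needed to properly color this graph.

S_{9} has one hub adjacent to 9 leaves; leaves are pairwise non-adjacent.
Color the hub 0 and every leaf 1.
Chromatic number = 2.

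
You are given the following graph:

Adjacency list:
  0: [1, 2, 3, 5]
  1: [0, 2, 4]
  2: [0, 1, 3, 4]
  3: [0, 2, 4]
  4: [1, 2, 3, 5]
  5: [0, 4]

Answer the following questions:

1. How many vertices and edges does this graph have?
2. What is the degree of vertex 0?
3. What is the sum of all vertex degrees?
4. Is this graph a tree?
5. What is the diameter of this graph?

Count: 6 vertices, 10 edges.
Vertex 0 has neighbors [1, 2, 3, 5], degree = 4.
Handshaking lemma: 2 * 10 = 20.
A tree on 6 vertices has 5 edges. This graph has 10 edges (5 extra). Not a tree.
Diameter (longest shortest path) = 2.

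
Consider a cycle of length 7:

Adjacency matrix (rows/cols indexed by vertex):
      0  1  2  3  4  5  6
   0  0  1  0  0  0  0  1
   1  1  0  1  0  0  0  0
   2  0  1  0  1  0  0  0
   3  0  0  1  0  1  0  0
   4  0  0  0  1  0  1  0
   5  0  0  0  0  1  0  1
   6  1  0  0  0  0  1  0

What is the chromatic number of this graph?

This is an odd cycle (C_7). Odd cycles are not bipartite (any 2-coloring forces two adjacent vertices to match), and 3 colors suffice.
Chromatic number = 3.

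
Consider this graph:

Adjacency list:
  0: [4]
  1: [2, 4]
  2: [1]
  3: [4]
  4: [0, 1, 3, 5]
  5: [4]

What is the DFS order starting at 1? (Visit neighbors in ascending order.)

DFS from vertex 1 (neighbors processed in ascending order):
Visit order: 1, 2, 4, 0, 3, 5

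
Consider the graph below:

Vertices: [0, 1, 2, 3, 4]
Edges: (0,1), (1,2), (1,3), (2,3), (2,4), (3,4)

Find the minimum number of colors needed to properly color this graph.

The graph has a maximum clique of size 3 (lower bound on chromatic number).
A valid 3-coloring: {0: 1, 1: 0, 2: 1, 3: 2, 4: 0}.
Chromatic number = 3.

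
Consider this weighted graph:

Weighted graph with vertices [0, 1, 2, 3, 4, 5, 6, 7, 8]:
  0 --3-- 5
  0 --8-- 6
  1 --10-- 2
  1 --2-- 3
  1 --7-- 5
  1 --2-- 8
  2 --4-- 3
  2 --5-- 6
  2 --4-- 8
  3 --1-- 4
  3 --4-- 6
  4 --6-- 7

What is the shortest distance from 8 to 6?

Using Dijkstra's algorithm from vertex 8:
Shortest path: 8 -> 1 -> 3 -> 6
Total weight: 2 + 2 + 4 = 8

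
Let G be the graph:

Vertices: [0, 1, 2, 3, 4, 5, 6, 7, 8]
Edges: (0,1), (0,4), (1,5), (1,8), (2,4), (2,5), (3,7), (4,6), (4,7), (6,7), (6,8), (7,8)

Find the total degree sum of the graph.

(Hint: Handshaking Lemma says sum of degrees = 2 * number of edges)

Count edges: 12 edges.
By Handshaking Lemma: sum of degrees = 2 * 12 = 24.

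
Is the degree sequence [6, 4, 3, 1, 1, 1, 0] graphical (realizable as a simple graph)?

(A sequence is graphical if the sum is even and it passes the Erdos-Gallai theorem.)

Sum of degrees = 16. Sum is even but fails Erdos-Gallai. The sequence is NOT graphical.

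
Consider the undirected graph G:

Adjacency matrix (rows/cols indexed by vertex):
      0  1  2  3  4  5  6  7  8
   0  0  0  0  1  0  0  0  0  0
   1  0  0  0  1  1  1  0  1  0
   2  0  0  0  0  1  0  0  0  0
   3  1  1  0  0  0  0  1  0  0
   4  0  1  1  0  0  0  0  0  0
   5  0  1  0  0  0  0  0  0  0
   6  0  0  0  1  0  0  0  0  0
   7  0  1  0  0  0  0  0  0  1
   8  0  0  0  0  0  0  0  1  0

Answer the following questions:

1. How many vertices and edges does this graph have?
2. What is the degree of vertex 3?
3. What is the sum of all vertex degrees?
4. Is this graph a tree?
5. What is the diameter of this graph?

Count: 9 vertices, 8 edges.
Vertex 3 has neighbors [0, 1, 6], degree = 3.
Handshaking lemma: 2 * 8 = 16.
A graph is a tree iff it is connected and has exactly n-1 edges. This graph is connected (all 9 vertices in one component) and has 9-1 = 8 edges. It is a tree.
Diameter (longest shortest path) = 4.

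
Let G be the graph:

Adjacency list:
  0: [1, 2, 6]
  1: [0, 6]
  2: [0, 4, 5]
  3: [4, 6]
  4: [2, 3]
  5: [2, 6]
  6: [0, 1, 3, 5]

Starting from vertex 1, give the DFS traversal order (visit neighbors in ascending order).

DFS from vertex 1 (neighbors processed in ascending order):
Visit order: 1, 0, 2, 4, 3, 6, 5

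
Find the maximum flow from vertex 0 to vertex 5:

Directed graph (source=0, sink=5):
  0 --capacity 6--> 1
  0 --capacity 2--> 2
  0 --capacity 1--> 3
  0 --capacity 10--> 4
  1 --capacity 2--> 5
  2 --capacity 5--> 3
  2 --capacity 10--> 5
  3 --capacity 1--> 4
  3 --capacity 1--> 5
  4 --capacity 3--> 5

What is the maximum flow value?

Computing max flow:
  Flow on (0->1): 2/6
  Flow on (0->2): 2/2
  Flow on (0->3): 1/1
  Flow on (0->4): 3/10
  Flow on (1->5): 2/2
  Flow on (2->5): 2/10
  Flow on (3->5): 1/1
  Flow on (4->5): 3/3
Maximum flow = 8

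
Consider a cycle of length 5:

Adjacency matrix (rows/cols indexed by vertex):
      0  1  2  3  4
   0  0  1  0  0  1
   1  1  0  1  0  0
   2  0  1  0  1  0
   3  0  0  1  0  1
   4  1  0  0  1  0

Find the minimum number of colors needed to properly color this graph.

This is an odd cycle (C_5). Odd cycles are not bipartite (any 2-coloring forces two adjacent vertices to match), and 3 colors suffice.
Chromatic number = 3.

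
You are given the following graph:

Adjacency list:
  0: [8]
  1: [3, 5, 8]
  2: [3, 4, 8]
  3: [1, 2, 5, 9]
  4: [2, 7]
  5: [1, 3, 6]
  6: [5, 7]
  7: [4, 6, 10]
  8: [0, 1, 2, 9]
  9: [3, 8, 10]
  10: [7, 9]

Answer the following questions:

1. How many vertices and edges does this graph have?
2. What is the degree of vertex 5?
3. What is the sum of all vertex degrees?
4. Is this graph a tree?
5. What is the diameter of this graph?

Count: 11 vertices, 15 edges.
Vertex 5 has neighbors [1, 3, 6], degree = 3.
Handshaking lemma: 2 * 15 = 30.
A tree on 11 vertices has 10 edges. This graph has 15 edges (5 extra). Not a tree.
Diameter (longest shortest path) = 4.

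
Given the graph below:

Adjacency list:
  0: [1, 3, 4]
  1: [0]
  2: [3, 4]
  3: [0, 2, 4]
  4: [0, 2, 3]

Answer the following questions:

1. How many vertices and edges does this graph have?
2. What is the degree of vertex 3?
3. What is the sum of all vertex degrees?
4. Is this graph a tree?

Count: 5 vertices, 6 edges.
Vertex 3 has neighbors [0, 2, 4], degree = 3.
Handshaking lemma: 2 * 6 = 12.
A tree on 5 vertices has 4 edges. This graph has 6 edges (2 extra). Not a tree.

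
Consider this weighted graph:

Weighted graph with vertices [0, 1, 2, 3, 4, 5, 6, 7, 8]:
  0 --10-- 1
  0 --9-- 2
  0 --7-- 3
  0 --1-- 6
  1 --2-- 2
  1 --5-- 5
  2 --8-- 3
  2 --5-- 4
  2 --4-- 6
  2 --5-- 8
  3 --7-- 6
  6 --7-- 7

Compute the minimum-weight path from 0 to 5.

Using Dijkstra's algorithm from vertex 0:
Shortest path: 0 -> 6 -> 2 -> 1 -> 5
Total weight: 1 + 4 + 2 + 5 = 12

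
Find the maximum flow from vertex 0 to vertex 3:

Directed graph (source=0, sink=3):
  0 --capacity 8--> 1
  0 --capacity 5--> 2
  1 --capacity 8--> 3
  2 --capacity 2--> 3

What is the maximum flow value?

Computing max flow:
  Flow on (0->1): 8/8
  Flow on (0->2): 2/5
  Flow on (1->3): 8/8
  Flow on (2->3): 2/2
Maximum flow = 10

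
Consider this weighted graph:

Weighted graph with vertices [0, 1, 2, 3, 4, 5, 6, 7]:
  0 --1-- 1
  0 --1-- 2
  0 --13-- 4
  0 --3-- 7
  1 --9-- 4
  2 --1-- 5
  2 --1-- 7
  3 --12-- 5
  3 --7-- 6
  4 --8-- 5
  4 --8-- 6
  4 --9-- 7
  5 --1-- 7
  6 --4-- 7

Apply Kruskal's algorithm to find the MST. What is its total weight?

Applying Kruskal's algorithm (sort edges by weight, add if no cycle):
  Add (0,2) w=1
  Add (0,1) w=1
  Add (2,5) w=1
  Add (2,7) w=1
  Skip (5,7) w=1 (creates cycle)
  Skip (0,7) w=3 (creates cycle)
  Add (6,7) w=4
  Add (3,6) w=7
  Add (4,6) w=8
  Skip (4,5) w=8 (creates cycle)
  Skip (1,4) w=9 (creates cycle)
  Skip (4,7) w=9 (creates cycle)
  Skip (3,5) w=12 (creates cycle)
  Skip (0,4) w=13 (creates cycle)
MST weight = 23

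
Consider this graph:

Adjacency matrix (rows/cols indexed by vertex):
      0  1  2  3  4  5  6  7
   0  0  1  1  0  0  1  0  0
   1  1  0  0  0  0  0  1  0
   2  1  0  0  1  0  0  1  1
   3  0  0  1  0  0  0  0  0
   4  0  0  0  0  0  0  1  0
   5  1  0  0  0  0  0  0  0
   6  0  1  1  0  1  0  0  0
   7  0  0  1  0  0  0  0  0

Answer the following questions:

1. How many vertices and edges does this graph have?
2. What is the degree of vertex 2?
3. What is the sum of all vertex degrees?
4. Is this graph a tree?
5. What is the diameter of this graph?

Count: 8 vertices, 8 edges.
Vertex 2 has neighbors [0, 3, 6, 7], degree = 4.
Handshaking lemma: 2 * 8 = 16.
A tree on 8 vertices has 7 edges. This graph has 8 edges (1 extra). Not a tree.
Diameter (longest shortest path) = 4.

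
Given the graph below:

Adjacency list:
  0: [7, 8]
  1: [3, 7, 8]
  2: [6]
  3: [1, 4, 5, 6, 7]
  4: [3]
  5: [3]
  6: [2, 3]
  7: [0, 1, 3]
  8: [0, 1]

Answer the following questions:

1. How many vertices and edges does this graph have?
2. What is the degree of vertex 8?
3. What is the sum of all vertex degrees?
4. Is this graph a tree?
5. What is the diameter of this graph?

Count: 9 vertices, 10 edges.
Vertex 8 has neighbors [0, 1], degree = 2.
Handshaking lemma: 2 * 10 = 20.
A tree on 9 vertices has 8 edges. This graph has 10 edges (2 extra). Not a tree.
Diameter (longest shortest path) = 4.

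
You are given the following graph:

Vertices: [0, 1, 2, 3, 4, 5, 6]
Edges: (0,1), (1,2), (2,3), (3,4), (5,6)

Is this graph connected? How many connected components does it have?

Checking connectivity: the graph has 2 connected component(s).
Components: [[0, 1, 2, 3, 4], [5, 6]]. The graph is NOT connected.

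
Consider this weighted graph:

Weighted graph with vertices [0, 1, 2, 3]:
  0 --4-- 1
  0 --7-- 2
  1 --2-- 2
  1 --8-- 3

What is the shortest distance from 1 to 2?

Using Dijkstra's algorithm from vertex 1:
Shortest path: 1 -> 2
Total weight: 2 = 2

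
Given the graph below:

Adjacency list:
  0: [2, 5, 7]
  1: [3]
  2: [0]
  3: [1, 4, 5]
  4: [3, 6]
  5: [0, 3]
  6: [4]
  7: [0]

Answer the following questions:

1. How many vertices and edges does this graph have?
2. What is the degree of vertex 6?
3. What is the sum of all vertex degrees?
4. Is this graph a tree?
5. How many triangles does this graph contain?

Count: 8 vertices, 7 edges.
Vertex 6 has neighbors [4], degree = 1.
Handshaking lemma: 2 * 7 = 14.
A graph is a tree iff it is connected and has exactly n-1 edges. This graph is connected (all 8 vertices in one component) and has 8-1 = 7 edges. It is a tree.
Number of triangles = 0.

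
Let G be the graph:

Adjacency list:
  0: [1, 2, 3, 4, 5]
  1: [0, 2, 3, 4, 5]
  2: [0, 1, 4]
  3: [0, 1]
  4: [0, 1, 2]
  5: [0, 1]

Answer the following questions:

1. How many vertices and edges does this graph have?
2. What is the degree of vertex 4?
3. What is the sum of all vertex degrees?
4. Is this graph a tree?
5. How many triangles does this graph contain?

Count: 6 vertices, 10 edges.
Vertex 4 has neighbors [0, 1, 2], degree = 3.
Handshaking lemma: 2 * 10 = 20.
A tree on 6 vertices has 5 edges. This graph has 10 edges (5 extra). Not a tree.
Number of triangles = 6.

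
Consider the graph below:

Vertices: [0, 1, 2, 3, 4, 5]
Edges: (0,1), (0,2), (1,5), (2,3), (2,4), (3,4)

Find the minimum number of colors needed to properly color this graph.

The graph has a maximum clique of size 3 (lower bound on chromatic number).
A valid 3-coloring: {0: 1, 1: 0, 2: 0, 3: 1, 4: 2, 5: 1}.
Chromatic number = 3.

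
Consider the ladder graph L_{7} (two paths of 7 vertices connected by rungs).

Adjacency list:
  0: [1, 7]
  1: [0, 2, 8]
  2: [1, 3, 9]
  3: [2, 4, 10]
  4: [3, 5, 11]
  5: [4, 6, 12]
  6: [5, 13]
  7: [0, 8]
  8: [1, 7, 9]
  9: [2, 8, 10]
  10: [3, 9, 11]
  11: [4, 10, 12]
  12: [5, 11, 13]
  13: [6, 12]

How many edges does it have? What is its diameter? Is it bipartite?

Ladder graph L_{7}: 7 rungs + 2 * (7-1) path edges = 7 + 12 = 19 edges.
Diameter = 7.
Ladder graphs are bipartite (alternating coloring along each path).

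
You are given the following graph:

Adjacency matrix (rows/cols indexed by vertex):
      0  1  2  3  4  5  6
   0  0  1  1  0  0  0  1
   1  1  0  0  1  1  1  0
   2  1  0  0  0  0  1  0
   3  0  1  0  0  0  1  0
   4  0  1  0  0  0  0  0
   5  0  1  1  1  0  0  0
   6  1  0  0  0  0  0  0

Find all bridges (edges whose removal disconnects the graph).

A bridge is an edge whose removal increases the number of connected components.
Bridges found: (0,6), (1,4)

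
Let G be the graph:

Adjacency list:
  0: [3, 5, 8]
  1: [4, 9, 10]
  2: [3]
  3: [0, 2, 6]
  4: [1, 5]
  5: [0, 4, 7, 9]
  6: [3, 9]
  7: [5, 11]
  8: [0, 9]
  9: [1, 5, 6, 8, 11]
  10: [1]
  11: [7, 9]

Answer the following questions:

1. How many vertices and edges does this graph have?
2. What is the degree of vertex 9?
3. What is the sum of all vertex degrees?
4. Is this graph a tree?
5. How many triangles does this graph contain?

Count: 12 vertices, 15 edges.
Vertex 9 has neighbors [1, 5, 6, 8, 11], degree = 5.
Handshaking lemma: 2 * 15 = 30.
A tree on 12 vertices has 11 edges. This graph has 15 edges (4 extra). Not a tree.
Number of triangles = 0.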